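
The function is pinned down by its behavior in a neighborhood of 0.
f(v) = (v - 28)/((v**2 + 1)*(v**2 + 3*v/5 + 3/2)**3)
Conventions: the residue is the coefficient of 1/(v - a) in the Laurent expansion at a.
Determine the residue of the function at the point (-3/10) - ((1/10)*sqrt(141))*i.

The factor v**2 + 3*v/5 + 3/2 splits as (v - a)(v - a') with a = (-3/10) - ((1/10)*sqrt(141))*i, a' = (-3/10) + ((1/10)*sqrt(141))*i. At the order-3 pole a set g(v) = (v - a)^3*f(v) = [(v - 28)/(v**2 + 1)] / (v - a')^3.
Order-3 pole: residue = g''(a)/2; g''((-3/10) - ((1/10)*sqrt(141))*i) = (-6137000/226981) - ((993915659500/212092635267)*sqrt(141))*i, so the residue is (-3068500/226981) - ((496957829750/212092635267)*sqrt(141))*i.

The residue is (-3068500/226981) - ((496957829750/212092635267)*sqrt(141))*i.


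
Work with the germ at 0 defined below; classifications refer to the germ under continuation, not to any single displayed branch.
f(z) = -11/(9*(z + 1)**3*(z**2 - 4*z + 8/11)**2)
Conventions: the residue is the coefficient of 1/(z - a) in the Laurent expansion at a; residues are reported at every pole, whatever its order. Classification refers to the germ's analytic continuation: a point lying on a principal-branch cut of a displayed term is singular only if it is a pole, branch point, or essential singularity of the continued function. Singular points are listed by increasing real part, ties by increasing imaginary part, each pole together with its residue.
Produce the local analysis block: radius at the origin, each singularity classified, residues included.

Denominator factor (z**2 - 4*z + 8/11)^2: discriminant 144/11, real irrational roots 2 + (6/11)*sqrt(11) and 2 - (6/11)*sqrt(11); poles of order 2, moduli 2 + (6/11)*sqrt(11) and 2 - (6/11)*sqrt(11).
Denominator factor (z + 1)^3: pole of order 3 at -1, modulus 1.
The radius of convergence is the smallest modulus among the singular points: 2 - (6/11)*sqrt(11).
At the order-3 pole -1 set g(z) = (z - (-1))^3*f(z) = -11/(9*(z**2 - 4*z + 8/11)**2).
Order-3 pole: residue = g''(a)/2; g''(-1) = -3455276/15752961, so the residue is -1727638/15752961.
The factor z**2 - 4*z + 8/11 splits as (z - a)(z - a') with a = 2 - (6/11)*sqrt(11), a' = 2 + (6/11)*sqrt(11). At the order-2 pole a set g(z) = (z - a)^2*f(z) = [-11/(9*(z + 1)**3)] / (z - a')^2.
Order-2 pole: residue = g'(a); g'(2 - (6/11)*sqrt(11)) = 863819/15752961 + (8184319/504094752)*sqrt(11), so the residue is 863819/15752961 + (8184319/504094752)*sqrt(11).
The factor z**2 - 4*z + 8/11 splits as (z - a)(z - a') with a = 2 + (6/11)*sqrt(11), a' = 2 - (6/11)*sqrt(11). At the order-2 pole a set g(z) = (z - a)^2*f(z) = [-11/(9*(z + 1)**3)] / (z - a')^2.
Order-2 pole: residue = g'(a); g'(2 + (6/11)*sqrt(11)) = 863819/15752961 - (8184319/504094752)*sqrt(11), so the residue is 863819/15752961 - (8184319/504094752)*sqrt(11).
List the singular points by increasing real part (a conjugate pair: the negative imaginary part first).

Radius of convergence at 0: 2 - (6/11)*sqrt(11).
At -1: a pole of order 3; residue -1727638/15752961.
At 2 - (6/11)*sqrt(11): a pole of order 2; residue 863819/15752961 + (8184319/504094752)*sqrt(11).
At 2 + (6/11)*sqrt(11): a pole of order 2; residue 863819/15752961 - (8184319/504094752)*sqrt(11).


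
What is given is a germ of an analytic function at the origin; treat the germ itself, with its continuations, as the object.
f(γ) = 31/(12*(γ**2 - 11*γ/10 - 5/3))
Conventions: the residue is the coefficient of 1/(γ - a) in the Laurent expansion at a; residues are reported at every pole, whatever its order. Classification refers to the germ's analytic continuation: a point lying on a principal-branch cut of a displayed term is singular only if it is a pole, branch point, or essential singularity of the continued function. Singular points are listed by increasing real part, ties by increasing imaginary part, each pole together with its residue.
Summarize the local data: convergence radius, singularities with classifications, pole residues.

Denominator factor (γ**2 - 11*γ/10 - 5/3): discriminant 2363/300, real irrational roots 11/20 + (1/60)*sqrt(7089) and 11/20 - (1/60)*sqrt(7089); poles of order 1, moduli 11/20 + (1/60)*sqrt(7089) and -11/20 + (1/60)*sqrt(7089).
The radius of convergence is the smallest modulus among the singular points: -11/20 + (1/60)*sqrt(7089).
The factor γ**2 - 11*γ/10 - 5/3 splits as (γ - a)(γ - a') with a = 11/20 - (1/60)*sqrt(7089), a' = 11/20 + (1/60)*sqrt(7089). At the order-1 pole a set g(γ) = (γ - a)*f(γ) = [31/12] / (γ - a').
Simple pole: residue = g(a) at a = 11/20 - (1/60)*sqrt(7089), which is -(155/14178)*sqrt(7089).
The factor γ**2 - 11*γ/10 - 5/3 splits as (γ - a)(γ - a') with a = 11/20 + (1/60)*sqrt(7089), a' = 11/20 - (1/60)*sqrt(7089). At the order-1 pole a set g(γ) = (γ - a)*f(γ) = [31/12] / (γ - a').
Simple pole: residue = g(a) at a = 11/20 + (1/60)*sqrt(7089), which is (155/14178)*sqrt(7089).
List the singular points by increasing real part (a conjugate pair: the negative imaginary part first).

Radius of convergence at 0: -11/20 + (1/60)*sqrt(7089).
At 11/20 - (1/60)*sqrt(7089): a pole of order 1; residue -(155/14178)*sqrt(7089).
At 11/20 + (1/60)*sqrt(7089): a pole of order 1; residue (155/14178)*sqrt(7089).


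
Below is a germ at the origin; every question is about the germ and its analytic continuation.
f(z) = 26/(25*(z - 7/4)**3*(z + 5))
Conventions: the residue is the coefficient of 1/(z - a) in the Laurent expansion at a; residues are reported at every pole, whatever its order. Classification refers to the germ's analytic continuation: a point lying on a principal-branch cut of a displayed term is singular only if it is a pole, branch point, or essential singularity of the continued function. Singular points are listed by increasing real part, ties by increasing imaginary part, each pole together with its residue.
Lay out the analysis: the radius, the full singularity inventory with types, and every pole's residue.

Denominator factor (z - 7/4)^3: pole of order 3 at 7/4, modulus 7/4.
Denominator factor (z + 5): pole of order 1 at -5, modulus 5.
The radius of convergence is the smallest modulus among the singular points: 7/4.
At the order-1 pole -5 set g(z) = (z - (-5))*f(z) = 26/(25*(z - 7/4)**3).
Simple pole: residue = g(a) at a = -5, which is -1664/492075.
At the order-3 pole 7/4 set g(z) = (z - (7/4))^3*f(z) = 26/(25*(z + 5)).
Order-3 pole: residue = g''(a)/2; g''(7/4) = 3328/492075, so the residue is 1664/492075.
List the singular points by increasing real part (a conjugate pair: the negative imaginary part first).

Radius of convergence at 0: 7/4.
At -5: a pole of order 1; residue -1664/492075.
At 7/4: a pole of order 3; residue 1664/492075.


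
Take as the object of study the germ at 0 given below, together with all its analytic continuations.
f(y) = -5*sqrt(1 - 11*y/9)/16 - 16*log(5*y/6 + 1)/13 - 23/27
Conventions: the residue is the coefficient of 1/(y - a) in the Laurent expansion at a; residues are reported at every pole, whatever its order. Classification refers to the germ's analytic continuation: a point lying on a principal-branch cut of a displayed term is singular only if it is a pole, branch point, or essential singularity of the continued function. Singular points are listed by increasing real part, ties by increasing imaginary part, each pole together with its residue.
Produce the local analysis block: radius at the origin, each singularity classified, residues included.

Branch term (-5/16)*sqrt(1 - y/(9/11)): its argument vanishes at y = 9/11, a square-root branch point, modulus 9/11.
Branch term (-16/13)*log(1 - y/(-6/5)): its argument vanishes at y = -6/5, a logarithmic branch point, modulus 6/5.
The radius of convergence is the smallest modulus among the singular points: 9/11.
List the singular points by increasing real part (a conjugate pair: the negative imaginary part first).

Radius of convergence at 0: 9/11.
At -6/5: a logarithmic branch point.
At 9/11: an algebraic (square-root) branch point.


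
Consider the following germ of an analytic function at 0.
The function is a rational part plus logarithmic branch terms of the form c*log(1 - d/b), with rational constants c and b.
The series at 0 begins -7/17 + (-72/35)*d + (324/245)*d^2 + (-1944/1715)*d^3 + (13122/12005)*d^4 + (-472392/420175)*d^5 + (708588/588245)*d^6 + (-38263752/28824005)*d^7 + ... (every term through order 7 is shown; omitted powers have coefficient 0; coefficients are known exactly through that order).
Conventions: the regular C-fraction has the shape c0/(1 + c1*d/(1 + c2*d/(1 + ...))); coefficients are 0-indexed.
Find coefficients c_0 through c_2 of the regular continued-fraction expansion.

The regular C-fraction coefficients are [-7/17, -1224/245, 2763/490].

Taylor coefficients (read off): a_0 = -7/17, a_1 = -72/35, a_2 = 324/245.
c0 = a_0 = -7/17. Peel one level at a time: if S = 1 + c*d/S' with S'(0) = 1, then c is the d-coefficient of S and S' = c*d/(S - 1).
S_1 = c0/f = 1 + (-1224/245)*d + (1690956/60025)*d^2 + ...; c1 = -1224/245.
S_2 = c1*d/(S_1 - 1) = 1 + (2763/490)*d + ...; c2 = 2763/490.


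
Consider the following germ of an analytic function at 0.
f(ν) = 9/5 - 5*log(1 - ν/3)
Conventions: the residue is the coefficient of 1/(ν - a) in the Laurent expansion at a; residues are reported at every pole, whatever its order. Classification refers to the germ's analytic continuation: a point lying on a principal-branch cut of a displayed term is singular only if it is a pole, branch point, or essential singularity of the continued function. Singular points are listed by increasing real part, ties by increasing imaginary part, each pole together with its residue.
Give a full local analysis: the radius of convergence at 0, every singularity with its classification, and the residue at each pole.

Branch term (-5)*log(1 - ν/(3)): its argument vanishes at ν = 3, a logarithmic branch point, modulus 3.
The radius of convergence is the smallest modulus among the singular points: 3.

Radius of convergence at 0: 3.
At 3: a logarithmic branch point.


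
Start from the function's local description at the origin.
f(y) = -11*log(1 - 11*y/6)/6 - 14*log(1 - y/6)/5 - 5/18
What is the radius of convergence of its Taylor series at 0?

The radius of convergence is 6/11.

Branch term (-11/6)*log(1 - y/(6/11)): its argument vanishes at y = 6/11, a logarithmic branch point, modulus 6/11.
Branch term (-14/5)*log(1 - y/(6)): its argument vanishes at y = 6, a logarithmic branch point, modulus 6.
The radius of convergence is the smallest modulus among the singular points: 6/11.


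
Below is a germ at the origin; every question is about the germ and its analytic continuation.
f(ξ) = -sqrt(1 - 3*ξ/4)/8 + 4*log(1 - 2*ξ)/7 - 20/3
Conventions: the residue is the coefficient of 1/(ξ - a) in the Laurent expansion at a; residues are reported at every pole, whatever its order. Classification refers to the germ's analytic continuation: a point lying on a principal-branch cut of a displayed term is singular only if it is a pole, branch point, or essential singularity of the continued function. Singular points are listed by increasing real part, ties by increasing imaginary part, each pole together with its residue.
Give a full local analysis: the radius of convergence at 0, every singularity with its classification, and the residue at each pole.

Branch term (4/7)*log(1 - ξ/(1/2)): its argument vanishes at ξ = 1/2, a logarithmic branch point, modulus 1/2.
Branch term (-1/8)*sqrt(1 - ξ/(4/3)): its argument vanishes at ξ = 4/3, a square-root branch point, modulus 4/3.
The radius of convergence is the smallest modulus among the singular points: 1/2.
List the singular points by increasing real part (a conjugate pair: the negative imaginary part first).

Radius of convergence at 0: 1/2.
At 1/2: a logarithmic branch point.
At 4/3: an algebraic (square-root) branch point.


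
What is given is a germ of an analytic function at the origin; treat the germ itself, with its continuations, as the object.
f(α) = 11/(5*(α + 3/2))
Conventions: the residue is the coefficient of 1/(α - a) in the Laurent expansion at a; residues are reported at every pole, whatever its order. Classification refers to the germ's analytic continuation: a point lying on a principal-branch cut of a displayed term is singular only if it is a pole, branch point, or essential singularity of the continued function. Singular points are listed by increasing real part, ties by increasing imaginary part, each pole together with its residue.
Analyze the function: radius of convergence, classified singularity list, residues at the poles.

Denominator factor (α + 3/2): pole of order 1 at -3/2, modulus 3/2.
The radius of convergence is the smallest modulus among the singular points: 3/2.
At the order-1 pole -3/2 set g(α) = (α - (-3/2))*f(α) = 11/5.
Simple pole: residue = g(a) at a = -3/2, which is 11/5.

Radius of convergence at 0: 3/2.
At -3/2: a pole of order 1; residue 11/5.


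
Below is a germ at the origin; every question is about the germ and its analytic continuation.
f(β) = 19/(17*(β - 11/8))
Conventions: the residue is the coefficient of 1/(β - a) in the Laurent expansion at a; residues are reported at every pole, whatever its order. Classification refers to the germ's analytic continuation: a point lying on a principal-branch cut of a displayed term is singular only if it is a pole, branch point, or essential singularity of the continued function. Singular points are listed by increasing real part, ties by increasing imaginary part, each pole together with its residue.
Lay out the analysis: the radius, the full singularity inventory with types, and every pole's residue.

Radius of convergence at 0: 11/8.
At 11/8: a pole of order 1; residue 19/17.

Denominator factor (β - 11/8): pole of order 1 at 11/8, modulus 11/8.
The radius of convergence is the smallest modulus among the singular points: 11/8.
At the order-1 pole 11/8 set g(β) = (β - (11/8))*f(β) = 19/17.
Simple pole: residue = g(a) at a = 11/8, which is 19/17.


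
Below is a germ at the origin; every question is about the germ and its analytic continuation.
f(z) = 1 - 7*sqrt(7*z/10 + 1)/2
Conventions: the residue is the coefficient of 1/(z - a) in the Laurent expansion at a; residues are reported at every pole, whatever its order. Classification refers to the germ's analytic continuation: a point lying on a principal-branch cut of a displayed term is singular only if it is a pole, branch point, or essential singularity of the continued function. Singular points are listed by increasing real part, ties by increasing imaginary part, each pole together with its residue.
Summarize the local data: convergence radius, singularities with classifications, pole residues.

Branch term (-7/2)*sqrt(1 - z/(-10/7)): its argument vanishes at z = -10/7, a square-root branch point, modulus 10/7.
The radius of convergence is the smallest modulus among the singular points: 10/7.

Radius of convergence at 0: 10/7.
At -10/7: an algebraic (square-root) branch point.


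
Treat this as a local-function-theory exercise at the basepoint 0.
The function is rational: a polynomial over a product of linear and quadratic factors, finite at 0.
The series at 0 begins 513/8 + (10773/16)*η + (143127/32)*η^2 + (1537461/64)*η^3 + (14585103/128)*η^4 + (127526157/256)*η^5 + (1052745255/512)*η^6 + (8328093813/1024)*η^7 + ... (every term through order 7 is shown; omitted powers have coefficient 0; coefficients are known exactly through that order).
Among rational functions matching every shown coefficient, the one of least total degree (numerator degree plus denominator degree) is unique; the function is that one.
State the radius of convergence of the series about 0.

No rational of total degree below 4 reproduces all 8 coefficients; solving the [0/4] Pade equations on them gives f(η) = 19/(12*(η - 2/3)*(η - 1/3)**3), whose expansion matches every shown term.
Denominator factor (η - 2/3): pole of order 1 at 2/3, modulus 2/3.
Denominator factor (η - 1/3)^3: pole of order 3 at 1/3, modulus 1/3.
The radius of convergence is the smallest modulus among the singular points: 1/3.

The radius of convergence is 1/3.


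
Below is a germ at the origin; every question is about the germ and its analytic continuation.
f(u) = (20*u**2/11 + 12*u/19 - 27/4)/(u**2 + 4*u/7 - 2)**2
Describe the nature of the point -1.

The point is a regular point.

Denominator factors: u**2 + 4*u/7 - 2 = -11/7 at u = -1 — none vanishes.
So the germ continues analytically to -1.


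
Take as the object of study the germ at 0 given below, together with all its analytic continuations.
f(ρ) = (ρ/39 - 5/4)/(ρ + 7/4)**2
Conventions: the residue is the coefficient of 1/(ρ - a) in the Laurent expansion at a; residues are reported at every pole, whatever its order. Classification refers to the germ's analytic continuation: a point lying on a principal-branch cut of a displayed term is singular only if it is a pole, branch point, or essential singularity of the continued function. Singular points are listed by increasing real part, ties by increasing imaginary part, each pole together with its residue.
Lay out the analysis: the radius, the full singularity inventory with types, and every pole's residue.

Radius of convergence at 0: 7/4.
At -7/4: a pole of order 2; residue 1/39.

Denominator factor (ρ + 7/4)^2: pole of order 2 at -7/4, modulus 7/4.
The radius of convergence is the smallest modulus among the singular points: 7/4.
At the order-2 pole -7/4 set g(ρ) = (ρ - (-7/4))^2*f(ρ) = ρ/39 - 5/4.
Order-2 pole: residue = g'(a); g'(-7/4) = 1/39, so the residue is 1/39.


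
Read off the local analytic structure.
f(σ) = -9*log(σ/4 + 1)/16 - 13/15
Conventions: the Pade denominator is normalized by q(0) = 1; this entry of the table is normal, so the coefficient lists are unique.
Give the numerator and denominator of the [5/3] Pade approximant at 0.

Taylor coefficients needed (expand at 0): a_0 = -13/15, a_1 = -9/64, a_2 = 9/512, a_3 = -3/1024, a_4 = 9/16384, a_5 = -9/81920, a_6 = 3/131072, a_7 = -9/1835008, a_8 = 9/8388608.
Write the denominator as Q(σ) = 1 + q1*σ + q2*σ^2 + q3*σ^3. Requiring Q*f - P = O(σ^9) with deg P <= 5 kills the coefficients of σ^6..σ^8 in Q*f:
  σ^6: a_6 + q1*a_5 + q2*a_4 + q3*a_3 = 0, i.e. 3/131072 + (-9/81920)*q1 + (9/16384)*q2 + (-3/1024)*q3 = 0.
  σ^7: a_7 + q1*a_6 + q2*a_5 + q3*a_4 = 0, i.e. -9/1835008 + (3/131072)*q1 + (-9/81920)*q2 + (9/16384)*q3 = 0.
  σ^8: a_8 + q1*a_7 + q2*a_6 + q3*a_5 = 0, i.e. 9/8388608 + (-9/1835008)*q1 + (3/131072)*q2 + (-9/81920)*q3 = 0.
Solving this linear system: q1 = 15/32, q2 = 15/224, q3 = 5/1792.
The numerator is Q*f truncated at degree 5: P0 = a_0 = -13/15; P1 = a_1 + q1*a_0 = -35/64; P2 = a_2 + q1*a_1 + q2*a_0 = -1525/14336; P3 = a_3 + q1*a_2 + q2*a_1 + q3*a_0 = -2245/344064; P4 = a_4 + q1*a_3 + q2*a_2 + q3*a_1 = -9/229376; P5 = a_5 + q1*a_4 + q2*a_3 + q3*a_2 = 9/18350080.

The Pade approximant has numerator coefficients [-13/15, -35/64, -1525/14336, -2245/344064, -9/229376, 9/18350080]; denominator coefficients [1, 15/32, 15/224, 5/1792].


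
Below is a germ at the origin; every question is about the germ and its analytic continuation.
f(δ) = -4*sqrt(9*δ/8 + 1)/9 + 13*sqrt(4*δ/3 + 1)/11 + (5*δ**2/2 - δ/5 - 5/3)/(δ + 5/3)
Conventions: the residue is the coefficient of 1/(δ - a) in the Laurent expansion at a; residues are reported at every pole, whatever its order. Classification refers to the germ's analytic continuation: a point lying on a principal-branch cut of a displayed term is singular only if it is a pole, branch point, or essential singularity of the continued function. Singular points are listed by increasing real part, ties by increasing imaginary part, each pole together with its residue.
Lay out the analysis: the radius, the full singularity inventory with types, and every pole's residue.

Radius of convergence at 0: 3/4.
At -5/3: a pole of order 1; residue 101/18.
At -8/9: an algebraic (square-root) branch point.
At -3/4: an algebraic (square-root) branch point.

Denominator factor (δ + 5/3): pole of order 1 at -5/3, modulus 5/3.
Branch term (-4/9)*sqrt(1 - δ/(-8/9)): its argument vanishes at δ = -8/9, a square-root branch point, modulus 8/9.
Branch term (13/11)*sqrt(1 - δ/(-3/4)): its argument vanishes at δ = -3/4, a square-root branch point, modulus 3/4.
The radius of convergence is the smallest modulus among the singular points: 3/4.
The branch terms are analytic at -5/3 and contribute nothing to the residue; only the rational part matters.
At the order-1 pole -5/3 set g(δ) = (δ - (-5/3))*(rational part) = 5*δ**2/2 - δ/5 - 5/3.
Simple pole: residue = g(a) at a = -5/3, which is 101/18.
List the singular points by increasing real part (a conjugate pair: the negative imaginary part first).


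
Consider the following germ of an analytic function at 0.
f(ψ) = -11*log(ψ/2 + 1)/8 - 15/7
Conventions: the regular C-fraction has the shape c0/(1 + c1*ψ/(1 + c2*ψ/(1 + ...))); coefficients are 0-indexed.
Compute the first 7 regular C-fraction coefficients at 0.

The regular C-fraction coefficients are [-15/7, -77/240, 137/240, 5/137, 117/548, 137/1755, 1207/7020].

Taylor coefficients (expand at 0): a_0 = -15/7, a_1 = -11/16, a_2 = 11/64, a_3 = -11/192, a_4 = 11/512, a_5 = -11/1280, a_6 = 11/3072.
c0 = a_0 = -15/7. Peel one level at a time: if S = 1 + c*ψ/S' with S'(0) = 1, then c is the ψ-coefficient of S and S' = c*ψ/(S - 1).
S_1 = c0/f = 1 + (-77/240)*ψ + (10549/57600)*ψ^2 + ...; c1 = -77/240.
S_2 = c1*ψ/(S_1 - 1) = 1 + (137/240)*ψ + (-1/48)*ψ^2 + ...; c2 = 137/240.
S_3 = c2*ψ/(S_2 - 1) = 1 + (5/137)*ψ + (-585/75076)*ψ^2 + ...; c3 = 5/137.
S_4 = c3*ψ/(S_3 - 1) = 1 + (117/548)*ψ + (-1/60)*ψ^2 + ...; c4 = 117/548.
S_5 = c4*ψ/(S_4 - 1) = 1 + (137/1755)*ψ + (-165359/12320100)*ψ^2 + ...; c5 = 137/1755.
S_6 = c5*ψ/(S_5 - 1) = 1 + (1207/7020)*ψ + ...; c6 = 1207/7020.


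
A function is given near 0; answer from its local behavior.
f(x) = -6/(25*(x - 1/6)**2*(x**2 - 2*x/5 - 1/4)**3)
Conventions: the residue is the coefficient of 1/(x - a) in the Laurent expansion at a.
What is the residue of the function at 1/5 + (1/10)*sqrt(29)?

The residue is 98415/28561 - (2276059905/696574229)*sqrt(29).

The factor x**2 - 2*x/5 - 1/4 splits as (x - a)(x - a') with a = 1/5 + (1/10)*sqrt(29), a' = 1/5 - (1/10)*sqrt(29). At the order-3 pole a set g(x) = (x - a)^3*f(x) = [-6/(25*(x - 1/6)**2)] / (x - a')^3.
Order-3 pole: residue = g''(a)/2; g''(1/5 + (1/10)*sqrt(29)) = 196830/28561 - (4552119810/696574229)*sqrt(29), so the residue is 98415/28561 - (2276059905/696574229)*sqrt(29).


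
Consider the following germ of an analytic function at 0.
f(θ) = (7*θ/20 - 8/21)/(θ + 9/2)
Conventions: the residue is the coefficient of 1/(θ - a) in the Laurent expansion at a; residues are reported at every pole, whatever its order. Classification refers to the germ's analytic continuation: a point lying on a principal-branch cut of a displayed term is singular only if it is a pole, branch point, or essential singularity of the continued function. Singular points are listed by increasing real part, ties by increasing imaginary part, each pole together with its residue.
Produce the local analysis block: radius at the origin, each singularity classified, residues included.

Denominator factor (θ + 9/2): pole of order 1 at -9/2, modulus 9/2.
The radius of convergence is the smallest modulus among the singular points: 9/2.
At the order-1 pole -9/2 set g(θ) = (θ - (-9/2))*f(θ) = 7*θ/20 - 8/21.
Simple pole: residue = g(a) at a = -9/2, which is -1643/840.

Radius of convergence at 0: 9/2.
At -9/2: a pole of order 1; residue -1643/840.


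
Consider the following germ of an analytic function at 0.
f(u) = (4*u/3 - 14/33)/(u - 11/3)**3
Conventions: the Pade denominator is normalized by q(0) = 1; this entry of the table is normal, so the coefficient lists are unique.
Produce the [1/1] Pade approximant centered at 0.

Taylor coefficients needed (expand at 0): a_0 = 126/14641, a_1 = -3222/161051, a_2 = -32400/1771561.
Write the denominator as Q(u) = 1 + q1*u. Requiring Q*f - P = O(u^3) with deg P <= 1 kills the coefficients of u^2..u^2 in Q*f:
  u^2: a_2 + q1*a_1 = 0, i.e. -32400/1771561 + (-3222/161051)*q1 = 0.
Solving this linear system: q1 = -1800/1969.
The numerator is Q*f truncated at degree 1: P0 = a_0 = 126/14641; P1 = a_1 + q1*a_0 = -803538/28828129.

The Pade approximant has numerator coefficients [126/14641, -803538/28828129]; denominator coefficients [1, -1800/1969].


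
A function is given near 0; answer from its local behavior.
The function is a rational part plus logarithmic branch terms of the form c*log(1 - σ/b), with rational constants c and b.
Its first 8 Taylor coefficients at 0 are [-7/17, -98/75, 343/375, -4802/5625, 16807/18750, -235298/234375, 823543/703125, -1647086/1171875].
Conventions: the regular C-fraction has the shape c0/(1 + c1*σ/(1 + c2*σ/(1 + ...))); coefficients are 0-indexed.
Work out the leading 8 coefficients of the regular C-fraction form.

The regular C-fraction coefficients are [-7/17, -238/75, 581/150, 7/166, 273/415, 581/2925, 2933/5850, 1053/4190].

Taylor coefficients (read off): a_0 = -7/17, a_1 = -98/75, a_2 = 343/375, a_3 = -4802/5625, a_4 = 16807/18750, a_5 = -235298/234375, a_6 = 823543/703125, a_7 = -1647086/1171875.
c0 = a_0 = -7/17. Peel one level at a time: if S = 1 + c*σ/S' with S'(0) = 1, then c is the σ-coefficient of S and S' = c*σ/(S - 1).
S_1 = c0/f = 1 + (-238/75)*σ + (69139/5625)*σ^2 + ...; c1 = -238/75.
S_2 = c1*σ/(S_1 - 1) = 1 + (581/150)*σ + (-49/300)*σ^2 + ...; c2 = 581/150.
S_3 = c2*σ/(S_2 - 1) = 1 + (7/166)*σ + (-1911/68890)*σ^2 + ...; c3 = 7/166.
S_4 = c3*σ/(S_3 - 1) = 1 + (273/415)*σ + (-49/375)*σ^2 + ...; c4 = 273/415.
S_5 = c4*σ/(S_4 - 1) = 1 + (581/2925)*σ + (-1704073/17111250)*σ^2 + ...; c5 = 581/2925.
S_6 = c5*σ/(S_5 - 1) = 1 + (2933/5850)*σ + (-63/500)*σ^2 + ...; c6 = 2933/5850.
S_7 = c6*σ/(S_6 - 1) = 1 + (1053/4190)*σ + ...; c7 = 1053/4190.


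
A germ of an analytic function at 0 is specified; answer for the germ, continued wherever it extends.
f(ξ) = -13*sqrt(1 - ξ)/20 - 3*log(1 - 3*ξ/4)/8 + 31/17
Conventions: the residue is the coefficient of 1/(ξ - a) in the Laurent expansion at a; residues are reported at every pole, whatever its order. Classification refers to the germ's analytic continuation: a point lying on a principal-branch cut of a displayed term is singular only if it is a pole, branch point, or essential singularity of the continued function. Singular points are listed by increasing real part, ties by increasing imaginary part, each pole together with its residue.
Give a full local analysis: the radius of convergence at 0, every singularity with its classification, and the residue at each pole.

Radius of convergence at 0: 1.
At 1: an algebraic (square-root) branch point.
At 4/3: a logarithmic branch point.

Branch term (-13/20)*sqrt(1 - ξ/(1)): its argument vanishes at ξ = 1, a square-root branch point, modulus 1.
Branch term (-3/8)*log(1 - ξ/(4/3)): its argument vanishes at ξ = 4/3, a logarithmic branch point, modulus 4/3.
The radius of convergence is the smallest modulus among the singular points: 1.
List the singular points by increasing real part (a conjugate pair: the negative imaginary part first).


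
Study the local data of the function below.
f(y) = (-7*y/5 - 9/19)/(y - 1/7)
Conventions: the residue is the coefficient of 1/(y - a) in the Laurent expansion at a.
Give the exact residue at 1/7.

The residue is -64/95.

At the order-1 pole 1/7 set g(y) = (y - (1/7))*f(y) = -7*y/5 - 9/19.
Simple pole: residue = g(a) at a = 1/7, which is -64/95.


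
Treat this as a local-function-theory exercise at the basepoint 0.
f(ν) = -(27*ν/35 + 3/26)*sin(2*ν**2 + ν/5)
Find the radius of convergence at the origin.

The radius of convergence is infinite.

The factor -sin(2*ν**2 + ν/5) is entire and contributes no finite singular point.
The polynomial part has no poles.
No finite singular points: the Taylor series at 0 converges everywhere.


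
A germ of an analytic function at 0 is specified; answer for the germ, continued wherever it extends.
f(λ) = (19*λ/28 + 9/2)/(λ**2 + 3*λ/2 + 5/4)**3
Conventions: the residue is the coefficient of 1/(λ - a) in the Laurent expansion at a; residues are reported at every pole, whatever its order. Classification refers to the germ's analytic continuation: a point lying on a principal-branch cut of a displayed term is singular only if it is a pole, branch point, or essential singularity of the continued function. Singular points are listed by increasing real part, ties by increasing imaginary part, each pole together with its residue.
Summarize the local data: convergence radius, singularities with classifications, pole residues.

Denominator factor (λ**2 + 3*λ/2 + 5/4)^3: discriminant -11/4, complex-conjugate roots (-3/4) + ((1/4)*sqrt(11))*i and (-3/4) - ((1/4)*sqrt(11))*i; poles of order 3, moduli (1/2)*sqrt(5) and (1/2)*sqrt(5).
The radius of convergence is the smallest modulus among the singular points: (1/2)*sqrt(5).
The factor λ**2 + 3*λ/2 + 5/4 splits as (λ - a)(λ - a') with a = (-3/4) - ((1/4)*sqrt(11))*i, a' = (-3/4) + ((1/4)*sqrt(11))*i. At the order-3 pole a set g(λ) = (λ - a)^3*f(λ) = [19*λ/28 + 9/2] / (λ - a')^3.
Order-3 pole: residue = g''(a)/2; g''((-3/4) - ((1/4)*sqrt(11))*i) = ((10728/9317)*sqrt(11))*i, so the residue is ((5364/9317)*sqrt(11))*i.
The factor λ**2 + 3*λ/2 + 5/4 splits as (λ - a)(λ - a') with a = (-3/4) + ((1/4)*sqrt(11))*i, a' = (-3/4) - ((1/4)*sqrt(11))*i. At the order-3 pole a set g(λ) = (λ - a)^3*f(λ) = [19*λ/28 + 9/2] / (λ - a')^3.
Order-3 pole: residue = g''(a)/2; g''((-3/4) + ((1/4)*sqrt(11))*i) = -((10728/9317)*sqrt(11))*i, so the residue is -((5364/9317)*sqrt(11))*i.
List the singular points by increasing real part (a conjugate pair: the negative imaginary part first).

Radius of convergence at 0: (1/2)*sqrt(5).
At (-3/4) - ((1/4)*sqrt(11))*i: a pole of order 3; residue ((5364/9317)*sqrt(11))*i.
At (-3/4) + ((1/4)*sqrt(11))*i: a pole of order 3; residue -((5364/9317)*sqrt(11))*i.


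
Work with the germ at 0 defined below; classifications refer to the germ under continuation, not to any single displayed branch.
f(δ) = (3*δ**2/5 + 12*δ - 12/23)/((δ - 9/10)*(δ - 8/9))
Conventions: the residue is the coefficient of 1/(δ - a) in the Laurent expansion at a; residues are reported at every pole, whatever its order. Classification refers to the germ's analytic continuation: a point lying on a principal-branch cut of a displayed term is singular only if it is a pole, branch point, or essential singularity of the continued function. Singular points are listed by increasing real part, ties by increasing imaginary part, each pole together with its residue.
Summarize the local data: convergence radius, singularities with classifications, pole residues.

Radius of convergence at 0: 8/9.
At 8/9: a pole of order 1; residue -65944/69.
At 9/10: a pole of order 1; residue 1114101/1150.

Denominator factor (δ - 9/10): pole of order 1 at 9/10, modulus 9/10.
Denominator factor (δ - 8/9): pole of order 1 at 8/9, modulus 8/9.
The radius of convergence is the smallest modulus among the singular points: 8/9.
At the order-1 pole 8/9 set g(δ) = (δ - (8/9))*f(δ) = (3*δ**2/5 + 12*δ - 12/23)/(δ - 9/10).
Simple pole: residue = g(a) at a = 8/9, which is -65944/69.
At the order-1 pole 9/10 set g(δ) = (δ - (9/10))*f(δ) = (3*δ**2/5 + 12*δ - 12/23)/(δ - 8/9).
Simple pole: residue = g(a) at a = 9/10, which is 1114101/1150.
List the singular points by increasing real part (a conjugate pair: the negative imaginary part first).


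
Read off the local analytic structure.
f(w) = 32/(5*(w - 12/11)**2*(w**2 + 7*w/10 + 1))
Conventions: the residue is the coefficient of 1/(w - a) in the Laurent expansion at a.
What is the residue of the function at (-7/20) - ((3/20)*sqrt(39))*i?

The factor w**2 + 7*w/10 + 1 splits as (w - a)(w - a') with a = (-7/20) - ((3/20)*sqrt(39))*i, a' = (-7/20) + ((3/20)*sqrt(39))*i. At the order-1 pole a set g(w) = (w - a)*f(w) = [32/(5*(w - 12/11)**2)] / (w - a').
Simple pole: residue = g(a) at a = (-7/20) - ((3/20)*sqrt(39))*i, which is (3375416/3193369) + ((28080712/373624173)*sqrt(39))*i.

The residue is (3375416/3193369) + ((28080712/373624173)*sqrt(39))*i.


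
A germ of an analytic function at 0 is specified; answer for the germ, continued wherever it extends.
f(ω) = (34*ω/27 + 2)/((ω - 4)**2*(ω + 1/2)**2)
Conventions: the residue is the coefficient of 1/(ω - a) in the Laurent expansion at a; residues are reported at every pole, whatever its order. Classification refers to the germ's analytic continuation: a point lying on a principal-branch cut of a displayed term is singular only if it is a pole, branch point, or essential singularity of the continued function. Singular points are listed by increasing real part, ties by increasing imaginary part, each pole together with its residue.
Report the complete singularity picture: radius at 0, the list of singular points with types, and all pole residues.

Radius of convergence at 0: 1/2.
At -1/2: a pole of order 2; residue 1816/19683.
At 4: a pole of order 2; residue -1816/19683.

Denominator factor (ω + 1/2)^2: pole of order 2 at -1/2, modulus 1/2.
Denominator factor (ω - 4)^2: pole of order 2 at 4, modulus 4.
The radius of convergence is the smallest modulus among the singular points: 1/2.
At the order-2 pole -1/2 set g(ω) = (ω - (-1/2))^2*f(ω) = (34*ω/27 + 2)/(ω - 4)**2.
Order-2 pole: residue = g'(a); g'(-1/2) = 1816/19683, so the residue is 1816/19683.
At the order-2 pole 4 set g(ω) = (ω - (4))^2*f(ω) = (34*ω/27 + 2)/(ω + 1/2)**2.
Order-2 pole: residue = g'(a); g'(4) = -1816/19683, so the residue is -1816/19683.
List the singular points by increasing real part (a conjugate pair: the negative imaginary part first).


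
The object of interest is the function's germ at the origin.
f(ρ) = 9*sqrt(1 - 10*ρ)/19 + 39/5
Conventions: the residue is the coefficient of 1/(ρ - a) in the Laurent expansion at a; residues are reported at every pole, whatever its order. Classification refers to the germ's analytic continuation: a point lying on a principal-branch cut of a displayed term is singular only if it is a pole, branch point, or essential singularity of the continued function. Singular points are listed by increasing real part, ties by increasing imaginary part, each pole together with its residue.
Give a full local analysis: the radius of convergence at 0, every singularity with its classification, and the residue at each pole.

Radius of convergence at 0: 1/10.
At 1/10: an algebraic (square-root) branch point.

Branch term (9/19)*sqrt(1 - ρ/(1/10)): its argument vanishes at ρ = 1/10, a square-root branch point, modulus 1/10.
The radius of convergence is the smallest modulus among the singular points: 1/10.


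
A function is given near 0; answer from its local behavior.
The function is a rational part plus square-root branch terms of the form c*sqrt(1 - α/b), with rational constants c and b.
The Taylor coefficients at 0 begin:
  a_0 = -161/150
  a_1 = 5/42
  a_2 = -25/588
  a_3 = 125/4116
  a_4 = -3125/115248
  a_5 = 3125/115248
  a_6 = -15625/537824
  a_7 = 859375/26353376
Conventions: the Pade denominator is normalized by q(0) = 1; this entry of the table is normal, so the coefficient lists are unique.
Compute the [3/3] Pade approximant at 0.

The Pade approximant has numerator coefficients [-161/150, -151/84, -383/588, -55/16464]; denominator coefficients [1, 25/14, 75/98, 125/2744].

Taylor coefficients needed (read off): a_0 = -161/150, a_1 = 5/42, a_2 = -25/588, a_3 = 125/4116, a_4 = -3125/115248, a_5 = 3125/115248, a_6 = -15625/537824.
Write the denominator as Q(α) = 1 + q1*α + q2*α^2 + q3*α^3. Requiring Q*f - P = O(α^7) with deg P <= 3 kills the coefficients of α^4..α^6 in Q*f:
  α^4: a_4 + q1*a_3 + q2*a_2 + q3*a_1 = 0, i.e. -3125/115248 + (125/4116)*q1 + (-25/588)*q2 + (5/42)*q3 = 0.
  α^5: a_5 + q1*a_4 + q2*a_3 + q3*a_2 = 0, i.e. 3125/115248 + (-3125/115248)*q1 + (125/4116)*q2 + (-25/588)*q3 = 0.
  α^6: a_6 + q1*a_5 + q2*a_4 + q3*a_3 = 0, i.e. -15625/537824 + (3125/115248)*q1 + (-3125/115248)*q2 + (125/4116)*q3 = 0.
Solving this linear system: q1 = 25/14, q2 = 75/98, q3 = 125/2744.
The numerator is Q*f truncated at degree 3: P0 = a_0 = -161/150; P1 = a_1 + q1*a_0 = -151/84; P2 = a_2 + q1*a_1 + q2*a_0 = -383/588; P3 = a_3 + q1*a_2 + q2*a_1 + q3*a_0 = -55/16464.


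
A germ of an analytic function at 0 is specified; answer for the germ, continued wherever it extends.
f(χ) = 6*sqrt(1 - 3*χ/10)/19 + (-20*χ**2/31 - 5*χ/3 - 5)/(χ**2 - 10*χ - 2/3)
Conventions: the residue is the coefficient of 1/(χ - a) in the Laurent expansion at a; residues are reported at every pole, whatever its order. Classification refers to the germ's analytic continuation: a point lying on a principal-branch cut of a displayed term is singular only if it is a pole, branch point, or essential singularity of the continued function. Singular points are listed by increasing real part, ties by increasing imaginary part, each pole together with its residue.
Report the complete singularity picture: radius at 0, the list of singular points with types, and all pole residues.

Denominator factor (χ**2 - 10*χ - 2/3): discriminant 308/3, real irrational roots 5 + (1/3)*sqrt(231) and 5 - (1/3)*sqrt(231); poles of order 1, moduli 5 + (1/3)*sqrt(231) and -5 + (1/3)*sqrt(231).
Branch term (6/19)*sqrt(1 - χ/(10/3)): its argument vanishes at χ = 10/3, a square-root branch point, modulus 10/3.
The radius of convergence is the smallest modulus among the singular points: -5 + (1/3)*sqrt(231).
The branch term is analytic at 5 - (1/3)*sqrt(231) and contributes nothing to the residue; only the rational part matters.
The factor χ**2 - 10*χ - 2/3 splits as (χ - a)(χ - a') with a = 5 - (1/3)*sqrt(231), a' = 5 + (1/3)*sqrt(231). At the order-1 pole a set g(χ) = (χ - a)*(rational part) = [-20*χ**2/31 - 5*χ/3 - 5] / (χ - a').
Simple pole: residue = g(a) at a = 5 - (1/3)*sqrt(231), which is -755/186 + (2140/7161)*sqrt(231).
The branch term is analytic at 5 + (1/3)*sqrt(231) and contributes nothing to the residue; only the rational part matters.
The factor χ**2 - 10*χ - 2/3 splits as (χ - a)(χ - a') with a = 5 + (1/3)*sqrt(231), a' = 5 - (1/3)*sqrt(231). At the order-1 pole a set g(χ) = (χ - a)*(rational part) = [-20*χ**2/31 - 5*χ/3 - 5] / (χ - a').
Simple pole: residue = g(a) at a = 5 + (1/3)*sqrt(231), which is -755/186 - (2140/7161)*sqrt(231).
List the singular points by increasing real part (a conjugate pair: the negative imaginary part first).

Radius of convergence at 0: -5 + (1/3)*sqrt(231).
At 5 - (1/3)*sqrt(231): a pole of order 1; residue -755/186 + (2140/7161)*sqrt(231).
At 10/3: an algebraic (square-root) branch point.
At 5 + (1/3)*sqrt(231): a pole of order 1; residue -755/186 - (2140/7161)*sqrt(231).


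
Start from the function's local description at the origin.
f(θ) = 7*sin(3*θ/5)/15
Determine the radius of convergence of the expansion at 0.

The radius of convergence is infinite.

The factor sin(3*θ/5) is entire and contributes no finite singular point.
The polynomial part has no poles.
No finite singular points: the Taylor series at 0 converges everywhere.


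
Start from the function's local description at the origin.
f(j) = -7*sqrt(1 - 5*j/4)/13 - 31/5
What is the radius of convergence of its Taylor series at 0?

Branch term (-7/13)*sqrt(1 - j/(4/5)): its argument vanishes at j = 4/5, a square-root branch point, modulus 4/5.
The radius of convergence is the smallest modulus among the singular points: 4/5.

The radius of convergence is 4/5.


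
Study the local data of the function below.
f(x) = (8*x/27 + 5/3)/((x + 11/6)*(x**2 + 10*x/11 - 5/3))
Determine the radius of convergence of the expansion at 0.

Denominator factor (x**2 + 10*x/11 - 5/3): discriminant 2720/363, real irrational roots -5/11 + (2/33)*sqrt(510) and -5/11 - (2/33)*sqrt(510); poles of order 1, moduli -5/11 + (2/33)*sqrt(510) and 5/11 + (2/33)*sqrt(510).
Denominator factor (x + 11/6): pole of order 1 at -11/6, modulus 11/6.
The radius of convergence is the smallest modulus among the singular points: -5/11 + (2/33)*sqrt(510).

The radius of convergence is -5/11 + (2/33)*sqrt(510).
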